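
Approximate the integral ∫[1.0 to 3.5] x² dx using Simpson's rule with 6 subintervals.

f(x) = x²
a = 1.0, b = 3.5, n = 6
h = (b - a)/n = 0.416667

Simpson's rule: (h/3)[f(x₀) + 4f(x₁) + 2f(x₂) + ... + f(xₙ)]

x_0 = 1.0000, f(x_0) = 1.000000, coefficient = 1
x_1 = 1.4167, f(x_1) = 2.006944, coefficient = 4
x_2 = 1.8333, f(x_2) = 3.361111, coefficient = 2
x_3 = 2.2500, f(x_3) = 5.062500, coefficient = 4
x_4 = 2.6667, f(x_4) = 7.111111, coefficient = 2
x_5 = 3.0833, f(x_5) = 9.506944, coefficient = 4
x_6 = 3.5000, f(x_6) = 12.250000, coefficient = 1

I ≈ (0.416667/3) × 100.500000 = 13.958333
Exact value: 13.958333
Error: 0.000000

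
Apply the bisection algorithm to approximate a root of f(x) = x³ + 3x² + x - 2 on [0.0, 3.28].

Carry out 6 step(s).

f(x) = x³ + 3x² + x - 2
Initial interval: [0.0, 3.28]

Iteration 1:
  c_1 = (0.000000 + 3.280000)/2 = 1.640000
  f(c_1) = f(1.640000) = 12.119744
  f(a) × f(c) < 0, new interval: [0.000000, 1.640000]
Iteration 2:
  c_2 = (0.000000 + 1.640000)/2 = 0.820000
  f(c_2) = f(0.820000) = 1.388568
  f(a) × f(c) < 0, new interval: [0.000000, 0.820000]
Iteration 3:
  c_3 = (0.000000 + 0.820000)/2 = 0.410000
  f(c_3) = f(0.410000) = -1.016779
  f(a) × f(c) ≥ 0, new interval: [0.410000, 0.820000]
Iteration 4:
  c_4 = (0.410000 + 0.820000)/2 = 0.615000
  f(c_4) = f(0.615000) = -0.017717
  f(a) × f(c) ≥ 0, new interval: [0.615000, 0.820000]
Iteration 5:
  c_5 = (0.615000 + 0.820000)/2 = 0.717500
  f(c_5) = f(0.717500) = 0.631292
  f(a) × f(c) < 0, new interval: [0.615000, 0.717500]
Iteration 6:
  c_6 = (0.615000 + 0.717500)/2 = 0.666250
  f(c_6) = f(0.666250) = 0.293658
  f(a) × f(c) < 0, new interval: [0.615000, 0.666250]

After 6 iteration(s), the approximation is c_6 = 0.666250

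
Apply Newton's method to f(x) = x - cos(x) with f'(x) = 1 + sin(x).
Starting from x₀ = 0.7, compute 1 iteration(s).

f(x) = x - cos(x)
f'(x) = 1 + sin(x)
x₀ = 0.7

Newton-Raphson formula: x_{n+1} = x_n - f(x_n)/f'(x_n)

Iteration 1:
  f(0.700000) = -0.064842
  f'(0.700000) = 1.644218
  x_1 = 0.700000 - (-0.064842)/1.644218 = 0.739436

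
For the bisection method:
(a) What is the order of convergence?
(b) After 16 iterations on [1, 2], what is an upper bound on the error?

(a) Bisection has linear (order 1) convergence; the error is halved each step.

(b) Error bound = (b-a)/2^n = (2 - 1)/2^{16}
    = 1/2^{16}

(a) 1 (linear); (b) error ≤ 1.53e-05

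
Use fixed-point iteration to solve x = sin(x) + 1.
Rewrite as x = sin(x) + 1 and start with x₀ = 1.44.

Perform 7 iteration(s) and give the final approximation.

Equation: x = sin(x) + 1
Fixed-point form: x = sin(x) + 1
x₀ = 1.44

x_1 = g(1.440000) = 1.991458
x_2 = g(1.991458) = 1.912819
x_3 = g(1.912819) = 1.942078
x_4 = g(1.942078) = 1.931863
x_5 = g(1.931863) = 1.935521
x_6 = g(1.935521) = 1.934222
x_7 = g(1.934222) = 1.934684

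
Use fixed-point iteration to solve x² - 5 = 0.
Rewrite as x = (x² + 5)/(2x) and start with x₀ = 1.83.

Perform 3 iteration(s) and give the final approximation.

Equation: x² - 5 = 0
Fixed-point form: x = (x² + 5)/(2x)
x₀ = 1.83

x_1 = g(1.830000) = 2.281120
x_2 = g(2.281120) = 2.236513
x_3 = g(2.236513) = 2.236068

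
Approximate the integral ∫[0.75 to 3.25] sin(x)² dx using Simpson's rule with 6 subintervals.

f(x) = sin(x)²
a = 0.75, b = 3.25, n = 6
h = (b - a)/n = 0.416667

Simpson's rule: (h/3)[f(x₀) + 4f(x₁) + 2f(x₂) + ... + f(xₙ)]

x_0 = 0.7500, f(x_0) = 0.464631, coefficient = 1
x_1 = 1.1667, f(x_1) = 0.845379, coefficient = 4
x_2 = 1.5833, f(x_2) = 0.999843, coefficient = 2
x_3 = 2.0000, f(x_3) = 0.826822, coefficient = 4
x_4 = 2.4167, f(x_4) = 0.439675, coefficient = 2
x_5 = 2.8333, f(x_5) = 0.092052, coefficient = 4
x_6 = 3.2500, f(x_6) = 0.011706, coefficient = 1

I ≈ (0.416667/3) × 10.412384 = 1.446165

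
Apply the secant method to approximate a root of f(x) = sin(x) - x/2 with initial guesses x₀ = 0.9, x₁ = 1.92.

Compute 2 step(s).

f(x) = sin(x) - x/2
x₀ = 0.9, x₁ = 1.92

Secant formula: x_{n+1} = x_n - f(x_n)(x_n - x_{n-1})/(f(x_n) - f(x_{n-1}))

Iteration 1:
  f(0.900000) = 0.333327
  f(1.920000) = -0.020355
  x_2 = 1.920000 - (-0.020355)×(1.920000 - 0.900000)/(-0.020355 - 0.333327)
       = 1.861299
Iteration 2:
  f(1.920000) = -0.020355
  f(1.861299) = 0.027451
  x_3 = 1.861299 - 0.027451×(1.861299 - 1.920000)/(0.027451 - (-0.020355))
       = 1.895006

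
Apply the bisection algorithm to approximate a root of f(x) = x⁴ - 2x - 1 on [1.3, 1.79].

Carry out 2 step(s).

f(x) = x⁴ - 2x - 1
Initial interval: [1.3, 1.79]

Iteration 1:
  c_1 = (1.300000 + 1.790000)/2 = 1.545000
  f(c_1) = f(1.545000) = 1.607888
  f(a) × f(c) < 0, new interval: [1.300000, 1.545000]
Iteration 2:
  c_2 = (1.300000 + 1.545000)/2 = 1.422500
  f(c_2) = f(1.422500) = 0.249578
  f(a) × f(c) < 0, new interval: [1.300000, 1.422500]

After 2 iteration(s), the approximation is c_2 = 1.422500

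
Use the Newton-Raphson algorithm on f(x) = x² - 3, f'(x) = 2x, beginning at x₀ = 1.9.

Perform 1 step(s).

f(x) = x² - 3
f'(x) = 2x
x₀ = 1.9

Newton-Raphson formula: x_{n+1} = x_n - f(x_n)/f'(x_n)

Iteration 1:
  f(1.900000) = 0.610000
  f'(1.900000) = 3.800000
  x_1 = 1.900000 - 0.610000/3.800000 = 1.739474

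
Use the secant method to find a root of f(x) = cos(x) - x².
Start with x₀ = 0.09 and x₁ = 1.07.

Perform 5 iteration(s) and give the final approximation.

f(x) = cos(x) - x²
x₀ = 0.09, x₁ = 1.07

Secant formula: x_{n+1} = x_n - f(x_n)(x_n - x_{n-1})/(f(x_n) - f(x_{n-1}))

Iteration 1:
  f(0.090000) = 0.987853
  f(1.070000) = -0.664776
  x_2 = 1.070000 - (-0.664776)×(1.070000 - 0.090000)/(-0.664776 - 0.987853)
       = 0.675791
Iteration 2:
  f(1.070000) = -0.664776
  f(0.675791) = 0.323518
  x_3 = 0.675791 - 0.323518×(0.675791 - 1.070000)/(0.323518 - (-0.664776))
       = 0.804836
Iteration 3:
  f(0.675791) = 0.323518
  f(0.804836) = 0.045469
  x_4 = 0.804836 - 0.045469×(0.804836 - 0.675791)/(0.045469 - 0.323518)
       = 0.825938
Iteration 4:
  f(0.804836) = 0.045469
  f(0.825938) = -0.004306
  x_5 = 0.825938 - (-0.004306)×(0.825938 - 0.804836)/(-0.004306 - 0.045469)
       = 0.824112
Iteration 5:
  f(0.825938) = -0.004306
  f(0.824112) = 0.000047
  x_6 = 0.824112 - 0.000047×(0.824112 - 0.825938)/(0.000047 - (-0.004306))
       = 0.824132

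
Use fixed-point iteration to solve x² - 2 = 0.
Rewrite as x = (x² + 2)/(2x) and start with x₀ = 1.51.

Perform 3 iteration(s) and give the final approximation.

Equation: x² - 2 = 0
Fixed-point form: x = (x² + 2)/(2x)
x₀ = 1.51

x_1 = g(1.510000) = 1.417252
x_2 = g(1.417252) = 1.414217
x_3 = g(1.414217) = 1.414214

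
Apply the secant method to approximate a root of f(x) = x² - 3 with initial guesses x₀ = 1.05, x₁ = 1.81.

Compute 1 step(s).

f(x) = x² - 3
x₀ = 1.05, x₁ = 1.81

Secant formula: x_{n+1} = x_n - f(x_n)(x_n - x_{n-1})/(f(x_n) - f(x_{n-1}))

Iteration 1:
  f(1.050000) = -1.897500
  f(1.810000) = 0.276100
  x_2 = 1.810000 - 0.276100×(1.810000 - 1.050000)/(0.276100 - (-1.897500))
       = 1.713462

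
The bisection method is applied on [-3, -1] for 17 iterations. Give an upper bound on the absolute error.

Bisection error bound: |error| ≤ (b-a)/2^n
|error| ≤ (-1 - (-3))/2^17 = 2/2^17
|error| ≤ 0.0000152588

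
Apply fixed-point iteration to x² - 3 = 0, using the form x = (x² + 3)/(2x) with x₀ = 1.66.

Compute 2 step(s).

Equation: x² - 3 = 0
Fixed-point form: x = (x² + 3)/(2x)
x₀ = 1.66

x_1 = g(1.660000) = 1.733614
x_2 = g(1.733614) = 1.732052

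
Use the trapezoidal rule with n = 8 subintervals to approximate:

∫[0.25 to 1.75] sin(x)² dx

f(x) = sin(x)²
a = 0.25, b = 1.75, n = 8
h = (b - a)/n = 0.187500

Trapezoidal rule: (h/2)[f(x₀) + 2f(x₁) + 2f(x₂) + ... + f(xₙ)]

x_0 = 0.2500, f(x_0) = 0.061209, coefficient = 1
x_1 = 0.4375, f(x_1) = 0.179502, coefficient = 2
x_2 = 0.6250, f(x_2) = 0.342339, coefficient = 2
x_3 = 0.8125, f(x_3) = 0.527089, coefficient = 2
x_4 = 1.0000, f(x_4) = 0.708073, coefficient = 2
x_5 = 1.1875, f(x_5) = 0.860139, coefficient = 2
x_6 = 1.3750, f(x_6) = 0.962151, coefficient = 2
x_7 = 1.5625, f(x_7) = 0.999931, coefficient = 2
x_8 = 1.7500, f(x_8) = 0.968228, coefficient = 1

I ≈ (0.187500/2) × 10.187885 = 0.955114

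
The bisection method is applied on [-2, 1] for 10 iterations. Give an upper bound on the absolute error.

Bisection error bound: |error| ≤ (b-a)/2^n
|error| ≤ (1 - (-2))/2^10 = 3/2^10
|error| ≤ 0.0029296875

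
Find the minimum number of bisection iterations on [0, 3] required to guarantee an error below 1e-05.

We need (b-a)/2^n ≤ 1e-05
(3 - 0)/2^n ≤ 1e-05
3/2^n ≤ 1e-05
2^n ≥ 300000
n ≥ log₂(300000) = 18.19
n ≥ 19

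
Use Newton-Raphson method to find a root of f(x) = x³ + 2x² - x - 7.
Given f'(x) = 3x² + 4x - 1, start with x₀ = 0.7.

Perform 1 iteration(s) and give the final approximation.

f(x) = x³ + 2x² - x - 7
f'(x) = 3x² + 4x - 1
x₀ = 0.7

Newton-Raphson formula: x_{n+1} = x_n - f(x_n)/f'(x_n)

Iteration 1:
  f(0.700000) = -6.377000
  f'(0.700000) = 3.270000
  x_1 = 0.700000 - (-6.377000)/3.270000 = 2.650153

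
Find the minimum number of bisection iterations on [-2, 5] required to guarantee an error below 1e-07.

We need (b-a)/2^n ≤ 1e-07
(5 - (-2))/2^n ≤ 1e-07
7/2^n ≤ 1e-07
2^n ≥ 70000000
n ≥ log₂(70000000) = 26.06
n ≥ 27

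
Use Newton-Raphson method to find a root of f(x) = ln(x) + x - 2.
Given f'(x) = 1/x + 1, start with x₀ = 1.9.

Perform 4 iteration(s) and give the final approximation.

f(x) = ln(x) + x - 2
f'(x) = 1/x + 1
x₀ = 1.9

Newton-Raphson formula: x_{n+1} = x_n - f(x_n)/f'(x_n)

Iteration 1:
  f(1.900000) = 0.541854
  f'(1.900000) = 1.526316
  x_1 = 1.900000 - 0.541854/1.526316 = 1.544992
Iteration 2:
  f(1.544992) = -0.019989
  f'(1.544992) = 1.647252
  x_2 = 1.544992 - (-0.019989)/1.647252 = 1.557127
Iteration 3:
  f(1.557127) = -0.000031
  f'(1.557127) = 1.642208
  x_3 = 1.557127 - (-0.000031)/1.642208 = 1.557146
Iteration 4:
  f(1.557146) = 0.000000
  f'(1.557146) = 1.642201
  x_4 = 1.557146 - 0.000000/1.642201 = 1.557146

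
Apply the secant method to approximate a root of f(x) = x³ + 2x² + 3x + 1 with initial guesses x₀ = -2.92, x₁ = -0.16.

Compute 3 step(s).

f(x) = x³ + 2x² + 3x + 1
x₀ = -2.92, x₁ = -0.16

Secant formula: x_{n+1} = x_n - f(x_n)(x_n - x_{n-1})/(f(x_n) - f(x_{n-1}))

Iteration 1:
  f(-2.920000) = -15.604288
  f(-0.160000) = 0.567104
  x_2 = -0.160000 - 0.567104×(-0.160000 - (-2.920000))/(0.567104 - (-15.604288))
       = -0.256789
Iteration 2:
  f(-0.160000) = 0.567104
  f(-0.256789) = 0.344582
  x_3 = -0.256789 - 0.344582×(-0.256789 - (-0.160000))/(0.344582 - 0.567104)
       = -0.406669
Iteration 3:
  f(-0.256789) = 0.344582
  f(-0.406669) = 0.043498
  x_4 = -0.406669 - 0.043498×(-0.406669 - (-0.256789))/(0.043498 - 0.344582)
       = -0.428322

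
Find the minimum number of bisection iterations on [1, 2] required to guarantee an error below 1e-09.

We need (b-a)/2^n ≤ 1e-09
(2 - 1)/2^n ≤ 1e-09
1/2^n ≤ 1e-09
2^n ≥ 1000000000
n ≥ log₂(1000000000) = 29.90
n ≥ 30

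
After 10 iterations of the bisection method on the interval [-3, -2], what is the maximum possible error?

Bisection error bound: |error| ≤ (b-a)/2^n
|error| ≤ (-2 - (-3))/2^10 = 1/2^10
|error| ≤ 0.0009765625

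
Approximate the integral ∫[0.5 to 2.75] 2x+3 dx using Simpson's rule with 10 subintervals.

f(x) = 2x+3
a = 0.5, b = 2.75, n = 10
h = (b - a)/n = 0.225000

Simpson's rule: (h/3)[f(x₀) + 4f(x₁) + 2f(x₂) + ... + f(xₙ)]

x_0 = 0.5000, f(x_0) = 4.000000, coefficient = 1
x_1 = 0.7250, f(x_1) = 4.450000, coefficient = 4
x_2 = 0.9500, f(x_2) = 4.900000, coefficient = 2
x_3 = 1.1750, f(x_3) = 5.350000, coefficient = 4
x_4 = 1.4000, f(x_4) = 5.800000, coefficient = 2
x_5 = 1.6250, f(x_5) = 6.250000, coefficient = 4
x_6 = 1.8500, f(x_6) = 6.700000, coefficient = 2
x_7 = 2.0750, f(x_7) = 7.150000, coefficient = 4
x_8 = 2.3000, f(x_8) = 7.600000, coefficient = 2
x_9 = 2.5250, f(x_9) = 8.050000, coefficient = 4
x_10 = 2.7500, f(x_10) = 8.500000, coefficient = 1

I ≈ (0.225000/3) × 187.500000 = 14.062500
Exact value: 14.062500
Error: 0.000000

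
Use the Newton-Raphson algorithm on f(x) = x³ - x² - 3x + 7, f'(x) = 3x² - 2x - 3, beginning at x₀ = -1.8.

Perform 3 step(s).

f(x) = x³ - x² - 3x + 7
f'(x) = 3x² - 2x - 3
x₀ = -1.8

Newton-Raphson formula: x_{n+1} = x_n - f(x_n)/f'(x_n)

Iteration 1:
  f(-1.800000) = 3.328000
  f'(-1.800000) = 10.320000
  x_1 = -1.800000 - 3.328000/10.320000 = -2.122481
Iteration 2:
  f(-2.122481) = -0.699096
  f'(-2.122481) = 14.759733
  x_2 = -2.122481 - (-0.699096)/14.759733 = -2.075116
Iteration 3:
  f(-2.075116) = -0.016422
  f'(-2.075116) = 14.068545
  x_3 = -2.075116 - (-0.016422)/14.068545 = -2.073948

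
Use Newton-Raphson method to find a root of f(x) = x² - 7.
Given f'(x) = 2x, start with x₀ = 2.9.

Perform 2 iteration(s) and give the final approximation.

f(x) = x² - 7
f'(x) = 2x
x₀ = 2.9

Newton-Raphson formula: x_{n+1} = x_n - f(x_n)/f'(x_n)

Iteration 1:
  f(2.900000) = 1.410000
  f'(2.900000) = 5.800000
  x_1 = 2.900000 - 1.410000/5.800000 = 2.656897
Iteration 2:
  f(2.656897) = 0.059099
  f'(2.656897) = 5.313793
  x_2 = 2.656897 - 0.059099/5.313793 = 2.645775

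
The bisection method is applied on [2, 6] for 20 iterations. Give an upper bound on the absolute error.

Bisection error bound: |error| ≤ (b-a)/2^n
|error| ≤ (6 - 2)/2^20 = 4/2^20
|error| ≤ 0.0000038147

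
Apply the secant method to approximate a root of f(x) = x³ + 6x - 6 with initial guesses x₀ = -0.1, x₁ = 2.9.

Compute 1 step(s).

f(x) = x³ + 6x - 6
x₀ = -0.1, x₁ = 2.9

Secant formula: x_{n+1} = x_n - f(x_n)(x_n - x_{n-1})/(f(x_n) - f(x_{n-1}))

Iteration 1:
  f(-0.100000) = -6.601000
  f(2.900000) = 35.789000
  x_2 = 2.900000 - 35.789000×(2.900000 - (-0.100000))/(35.789000 - (-6.601000))
       = 0.367162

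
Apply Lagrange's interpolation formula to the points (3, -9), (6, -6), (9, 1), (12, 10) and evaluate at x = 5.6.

Lagrange interpolation formula:
P(x) = Σ yᵢ × Lᵢ(x)
where Lᵢ(x) = Π_{j≠i} (x - xⱼ)/(xᵢ - xⱼ)

L_0(5.6) = (5.6 - 6)/(3 - 6) × (5.6 - 9)/(3 - 9) × (5.6 - 12)/(3 - 12) = 0.053728
L_1(5.6) = (5.6 - 3)/(6 - 3) × (5.6 - 9)/(6 - 9) × (5.6 - 12)/(6 - 12) = 1.047704
L_2(5.6) = (5.6 - 3)/(9 - 3) × (5.6 - 6)/(9 - 6) × (5.6 - 12)/(9 - 12) = -0.123259
L_3(5.6) = (5.6 - 3)/(12 - 3) × (5.6 - 6)/(12 - 6) × (5.6 - 9)/(12 - 9) = 0.021827

P(5.6) = (-9)×L_0(5.6) + (-6)×L_1(5.6) + 1×L_2(5.6) + 10×L_3(5.6)
P(5.6) = -6.674765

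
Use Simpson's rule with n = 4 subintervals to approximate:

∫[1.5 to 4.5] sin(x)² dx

f(x) = sin(x)²
a = 1.5, b = 4.5, n = 4
h = (b - a)/n = 0.750000

Simpson's rule: (h/3)[f(x₀) + 4f(x₁) + 2f(x₂) + ... + f(xₙ)]

x_0 = 1.5000, f(x_0) = 0.994996, coefficient = 1
x_1 = 2.2500, f(x_1) = 0.605398, coefficient = 4
x_2 = 3.0000, f(x_2) = 0.019915, coefficient = 2
x_3 = 3.7500, f(x_3) = 0.326682, coefficient = 4
x_4 = 4.5000, f(x_4) = 0.955565, coefficient = 1

I ≈ (0.750000/3) × 5.718712 = 1.429678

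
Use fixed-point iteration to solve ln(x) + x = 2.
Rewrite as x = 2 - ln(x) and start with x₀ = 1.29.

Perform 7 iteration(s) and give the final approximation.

Equation: ln(x) + x = 2
Fixed-point form: x = 2 - ln(x)
x₀ = 1.29

x_1 = g(1.290000) = 1.745358
x_2 = g(1.745358) = 1.443040
x_3 = g(1.443040) = 1.633248
x_4 = g(1.633248) = 1.509430
x_5 = g(1.509430) = 1.588268
x_6 = g(1.588268) = 1.537356
x_7 = g(1.537356) = 1.569936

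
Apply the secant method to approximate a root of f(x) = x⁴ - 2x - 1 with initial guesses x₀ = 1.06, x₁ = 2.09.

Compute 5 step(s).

f(x) = x⁴ - 2x - 1
x₀ = 1.06, x₁ = 2.09

Secant formula: x_{n+1} = x_n - f(x_n)(x_n - x_{n-1})/(f(x_n) - f(x_{n-1}))

Iteration 1:
  f(1.060000) = -1.857523
  f(2.090000) = 13.900298
  x_2 = 2.090000 - 13.900298×(2.090000 - 1.060000)/(13.900298 - (-1.857523))
       = 1.181416
Iteration 2:
  f(2.090000) = 13.900298
  f(1.181416) = -1.414732
  x_3 = 1.181416 - (-1.414732)×(1.181416 - 2.090000)/(-1.414732 - 13.900298)
       = 1.265347
Iteration 3:
  f(1.181416) = -1.414732
  f(1.265347) = -0.967165
  x_4 = 1.265347 - (-0.967165)×(1.265347 - 1.181416)/(-0.967165 - (-1.414732))
       = 1.446716
Iteration 4:
  f(1.265347) = -0.967165
  f(1.446716) = 0.487165
  x_5 = 1.446716 - 0.487165×(1.446716 - 1.265347)/(0.487165 - (-0.967165))
       = 1.385962
Iteration 5:
  f(1.446716) = 0.487165
  f(1.385962) = -0.082105
  x_6 = 1.385962 - (-0.082105)×(1.385962 - 1.446716)/(-0.082105 - 0.487165)
       = 1.394724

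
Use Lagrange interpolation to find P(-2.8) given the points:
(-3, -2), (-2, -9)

Lagrange interpolation formula:
P(x) = Σ yᵢ × Lᵢ(x)
where Lᵢ(x) = Π_{j≠i} (x - xⱼ)/(xᵢ - xⱼ)

L_0(-2.8) = (-2.8 - (-2))/(-3 - (-2)) = 0.800000
L_1(-2.8) = (-2.8 - (-3))/(-2 - (-3)) = 0.200000

P(-2.8) = (-2)×L_0(-2.8) + (-9)×L_1(-2.8)
P(-2.8) = -3.400000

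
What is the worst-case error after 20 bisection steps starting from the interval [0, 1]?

Bisection error bound: |error| ≤ (b-a)/2^n
|error| ≤ (1 - 0)/2^20 = 1/2^20
|error| ≤ 0.0000009537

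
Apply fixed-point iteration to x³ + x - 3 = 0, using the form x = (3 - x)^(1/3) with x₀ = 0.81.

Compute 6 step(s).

Equation: x³ + x - 3 = 0
Fixed-point form: x = (3 - x)^(1/3)
x₀ = 0.81

x_1 = g(0.810000) = 1.298618
x_2 = g(1.298618) = 1.193807
x_3 = g(1.193807) = 1.217834
x_4 = g(1.217834) = 1.212410
x_5 = g(1.212410) = 1.213638
x_6 = g(1.213638) = 1.213360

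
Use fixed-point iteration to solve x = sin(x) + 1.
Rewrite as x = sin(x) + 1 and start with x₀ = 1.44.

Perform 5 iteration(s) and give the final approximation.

Equation: x = sin(x) + 1
Fixed-point form: x = sin(x) + 1
x₀ = 1.44

x_1 = g(1.440000) = 1.991458
x_2 = g(1.991458) = 1.912819
x_3 = g(1.912819) = 1.942078
x_4 = g(1.942078) = 1.931863
x_5 = g(1.931863) = 1.935521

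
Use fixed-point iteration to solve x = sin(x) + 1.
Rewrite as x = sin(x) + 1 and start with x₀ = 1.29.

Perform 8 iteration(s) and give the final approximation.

Equation: x = sin(x) + 1
Fixed-point form: x = sin(x) + 1
x₀ = 1.29

x_1 = g(1.290000) = 1.960835
x_2 = g(1.960835) = 1.924894
x_3 = g(1.924894) = 1.937960
x_4 = g(1.937960) = 1.933349
x_5 = g(1.933349) = 1.934994
x_6 = g(1.934994) = 1.934410
x_7 = g(1.934410) = 1.934618
x_8 = g(1.934618) = 1.934544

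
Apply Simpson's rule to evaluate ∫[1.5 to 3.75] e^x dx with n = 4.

f(x) = e^x
a = 1.5, b = 3.75, n = 4
h = (b - a)/n = 0.562500

Simpson's rule: (h/3)[f(x₀) + 4f(x₁) + 2f(x₂) + ... + f(xₙ)]

x_0 = 1.5000, f(x_0) = 4.481689, coefficient = 1
x_1 = 2.0625, f(x_1) = 7.865609, coefficient = 4
x_2 = 2.6250, f(x_2) = 13.804574, coefficient = 2
x_3 = 3.1875, f(x_3) = 24.227782, coefficient = 4
x_4 = 3.7500, f(x_4) = 42.521082, coefficient = 1

I ≈ (0.562500/3) × 202.985485 = 38.059779
Exact value: 38.039393
Error: 0.020386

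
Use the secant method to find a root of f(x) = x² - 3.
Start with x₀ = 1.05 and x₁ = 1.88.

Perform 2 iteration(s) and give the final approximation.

f(x) = x² - 3
x₀ = 1.05, x₁ = 1.88

Secant formula: x_{n+1} = x_n - f(x_n)(x_n - x_{n-1})/(f(x_n) - f(x_{n-1}))

Iteration 1:
  f(1.050000) = -1.897500
  f(1.880000) = 0.534400
  x_2 = 1.880000 - 0.534400×(1.880000 - 1.050000)/(0.534400 - (-1.897500))
       = 1.697611
Iteration 2:
  f(1.880000) = 0.534400
  f(1.697611) = -0.118117
  x_3 = 1.697611 - (-0.118117)×(1.697611 - 1.880000)/(-0.118117 - 0.534400)
       = 1.730627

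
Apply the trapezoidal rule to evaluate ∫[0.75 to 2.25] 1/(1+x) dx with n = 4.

f(x) = 1/(1+x)
a = 0.75, b = 2.25, n = 4
h = (b - a)/n = 0.375000

Trapezoidal rule: (h/2)[f(x₀) + 2f(x₁) + 2f(x₂) + ... + f(xₙ)]

x_0 = 0.7500, f(x_0) = 0.571429, coefficient = 1
x_1 = 1.1250, f(x_1) = 0.470588, coefficient = 2
x_2 = 1.5000, f(x_2) = 0.400000, coefficient = 2
x_3 = 1.8750, f(x_3) = 0.347826, coefficient = 2
x_4 = 2.2500, f(x_4) = 0.307692, coefficient = 1

I ≈ (0.375000/2) × 3.315950 = 0.621741
Exact value: 0.619039
Error: 0.002701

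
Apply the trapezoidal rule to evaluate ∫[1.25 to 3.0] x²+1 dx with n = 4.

f(x) = x²+1
a = 1.25, b = 3.0, n = 4
h = (b - a)/n = 0.437500

Trapezoidal rule: (h/2)[f(x₀) + 2f(x₁) + 2f(x₂) + ... + f(xₙ)]

x_0 = 1.2500, f(x_0) = 2.562500, coefficient = 1
x_1 = 1.6875, f(x_1) = 3.847656, coefficient = 2
x_2 = 2.1250, f(x_2) = 5.515625, coefficient = 2
x_3 = 2.5625, f(x_3) = 7.566406, coefficient = 2
x_4 = 3.0000, f(x_4) = 10.000000, coefficient = 1

I ≈ (0.437500/2) × 46.421875 = 10.154785
Exact value: 10.098958
Error: 0.055827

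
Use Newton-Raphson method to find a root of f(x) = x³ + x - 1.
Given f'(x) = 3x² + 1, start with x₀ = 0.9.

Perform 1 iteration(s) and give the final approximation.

f(x) = x³ + x - 1
f'(x) = 3x² + 1
x₀ = 0.9

Newton-Raphson formula: x_{n+1} = x_n - f(x_n)/f'(x_n)

Iteration 1:
  f(0.900000) = 0.629000
  f'(0.900000) = 3.430000
  x_1 = 0.900000 - 0.629000/3.430000 = 0.716618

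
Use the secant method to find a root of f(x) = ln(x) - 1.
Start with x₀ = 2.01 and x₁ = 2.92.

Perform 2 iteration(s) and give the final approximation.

f(x) = ln(x) - 1
x₀ = 2.01, x₁ = 2.92

Secant formula: x_{n+1} = x_n - f(x_n)(x_n - x_{n-1})/(f(x_n) - f(x_{n-1}))

Iteration 1:
  f(2.010000) = -0.301865
  f(2.920000) = 0.071584
  x_2 = 2.920000 - 0.071584×(2.920000 - 2.010000)/(0.071584 - (-0.301865))
       = 2.745569
Iteration 2:
  f(2.920000) = 0.071584
  f(2.745569) = 0.009988
  x_3 = 2.745569 - 0.009988×(2.745569 - 2.920000)/(0.009988 - 0.071584)
       = 2.717283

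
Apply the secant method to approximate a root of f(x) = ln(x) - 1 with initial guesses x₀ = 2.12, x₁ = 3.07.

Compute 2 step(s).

f(x) = ln(x) - 1
x₀ = 2.12, x₁ = 3.07

Secant formula: x_{n+1} = x_n - f(x_n)(x_n - x_{n-1})/(f(x_n) - f(x_{n-1}))

Iteration 1:
  f(2.120000) = -0.248584
  f(3.070000) = 0.121678
  x_2 = 3.070000 - 0.121678×(3.070000 - 2.120000)/(0.121678 - (-0.248584))
       = 2.757805
Iteration 2:
  f(3.070000) = 0.121678
  f(2.757805) = 0.014435
  x_3 = 2.757805 - 0.014435×(2.757805 - 3.070000)/(0.014435 - 0.121678)
       = 2.715783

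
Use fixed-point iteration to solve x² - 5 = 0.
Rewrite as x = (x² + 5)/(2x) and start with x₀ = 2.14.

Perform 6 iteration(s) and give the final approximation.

Equation: x² - 5 = 0
Fixed-point form: x = (x² + 5)/(2x)
x₀ = 2.14

x_1 = g(2.140000) = 2.238224
x_2 = g(2.238224) = 2.236069
x_3 = g(2.236069) = 2.236068
x_4 = g(2.236068) = 2.236068
x_5 = g(2.236068) = 2.236068
x_6 = g(2.236068) = 2.236068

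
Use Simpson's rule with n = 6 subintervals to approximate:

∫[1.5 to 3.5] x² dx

f(x) = x²
a = 1.5, b = 3.5, n = 6
h = (b - a)/n = 0.333333

Simpson's rule: (h/3)[f(x₀) + 4f(x₁) + 2f(x₂) + ... + f(xₙ)]

x_0 = 1.5000, f(x_0) = 2.250000, coefficient = 1
x_1 = 1.8333, f(x_1) = 3.361111, coefficient = 4
x_2 = 2.1667, f(x_2) = 4.694444, coefficient = 2
x_3 = 2.5000, f(x_3) = 6.250000, coefficient = 4
x_4 = 2.8333, f(x_4) = 8.027778, coefficient = 2
x_5 = 3.1667, f(x_5) = 10.027778, coefficient = 4
x_6 = 3.5000, f(x_6) = 12.250000, coefficient = 1

I ≈ (0.333333/3) × 118.500000 = 13.166667
Exact value: 13.166667
Error: 0.000000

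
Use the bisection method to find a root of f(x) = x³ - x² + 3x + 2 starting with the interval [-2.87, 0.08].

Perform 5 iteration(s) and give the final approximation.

f(x) = x³ - x² + 3x + 2
Initial interval: [-2.87, 0.08]

Iteration 1:
  c_1 = (-2.870000 + 0.080000)/2 = -1.395000
  f(c_1) = f(-1.395000) = -6.845730
  f(a) × f(c) ≥ 0, new interval: [-1.395000, 0.080000]
Iteration 2:
  c_2 = (-1.395000 + 0.080000)/2 = -0.657500
  f(c_2) = f(-0.657500) = -0.689048
  f(a) × f(c) ≥ 0, new interval: [-0.657500, 0.080000]
Iteration 3:
  c_3 = (-0.657500 + 0.080000)/2 = -0.288750
  f(c_3) = f(-0.288750) = 1.026298
  f(a) × f(c) < 0, new interval: [-0.657500, -0.288750]
Iteration 4:
  c_4 = (-0.657500 + (-0.288750))/2 = -0.473125
  f(c_4) = f(-0.473125) = 0.250870
  f(a) × f(c) < 0, new interval: [-0.657500, -0.473125]
Iteration 5:
  c_5 = (-0.657500 + (-0.473125))/2 = -0.565312
  f(c_5) = f(-0.565312) = -0.196177
  f(a) × f(c) ≥ 0, new interval: [-0.565312, -0.473125]

After 5 iteration(s), the approximation is c_5 = -0.565312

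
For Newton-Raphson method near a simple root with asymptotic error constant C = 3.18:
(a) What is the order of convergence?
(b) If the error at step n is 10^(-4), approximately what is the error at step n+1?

(a) Newton-Raphson has quadratic (order 2) convergence near simple roots.
    This means |e_{n+1}| ≈ C|e_n|².

(b) With |e_n| = 10^(-4) and C = 3.18:
    |e_{n+1}| ≈ 3.18 × (10^(-4))² = 3.18 × 10^(-8)

(a) 2 (quadratic); (b) |e_{n+1}| ≈ 3.180e-08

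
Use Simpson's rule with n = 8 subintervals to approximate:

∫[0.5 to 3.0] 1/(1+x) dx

f(x) = 1/(1+x)
a = 0.5, b = 3.0, n = 8
h = (b - a)/n = 0.312500

Simpson's rule: (h/3)[f(x₀) + 4f(x₁) + 2f(x₂) + ... + f(xₙ)]

x_0 = 0.5000, f(x_0) = 0.666667, coefficient = 1
x_1 = 0.8125, f(x_1) = 0.551724, coefficient = 4
x_2 = 1.1250, f(x_2) = 0.470588, coefficient = 2
x_3 = 1.4375, f(x_3) = 0.410256, coefficient = 4
x_4 = 1.7500, f(x_4) = 0.363636, coefficient = 2
x_5 = 2.0625, f(x_5) = 0.326531, coefficient = 4
x_6 = 2.3750, f(x_6) = 0.296296, coefficient = 2
x_7 = 2.6875, f(x_7) = 0.271186, coefficient = 4
x_8 = 3.0000, f(x_8) = 0.250000, coefficient = 1

I ≈ (0.312500/3) × 9.416499 = 0.980885
Exact value: 0.980829
Error: 0.000056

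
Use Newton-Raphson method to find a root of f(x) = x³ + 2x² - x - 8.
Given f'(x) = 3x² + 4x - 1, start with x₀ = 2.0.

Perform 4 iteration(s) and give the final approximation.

f(x) = x³ + 2x² - x - 8
f'(x) = 3x² + 4x - 1
x₀ = 2.0

Newton-Raphson formula: x_{n+1} = x_n - f(x_n)/f'(x_n)

Iteration 1:
  f(2.000000) = 6.000000
  f'(2.000000) = 19.000000
  x_1 = 2.000000 - 6.000000/19.000000 = 1.684211
Iteration 2:
  f(1.684211) = 0.766292
  f'(1.684211) = 14.246537
  x_2 = 1.684211 - 0.766292/14.246537 = 1.630423
Iteration 3:
  f(1.630423) = 0.020249
  f'(1.630423) = 13.496523
  x_3 = 1.630423 - 0.020249/13.496523 = 1.628922
Iteration 4:
  f(1.628922) = 0.000016
  f'(1.628922) = 13.475852
  x_4 = 1.628922 - 0.000016/13.475852 = 1.628921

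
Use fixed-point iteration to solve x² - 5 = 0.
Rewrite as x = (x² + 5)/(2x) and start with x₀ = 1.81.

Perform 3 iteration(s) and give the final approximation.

Equation: x² - 5 = 0
Fixed-point form: x = (x² + 5)/(2x)
x₀ = 1.81

x_1 = g(1.810000) = 2.286215
x_2 = g(2.286215) = 2.236618
x_3 = g(2.236618) = 2.236068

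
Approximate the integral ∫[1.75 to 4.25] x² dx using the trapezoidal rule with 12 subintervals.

f(x) = x²
a = 1.75, b = 4.25, n = 12
h = (b - a)/n = 0.208333

Trapezoidal rule: (h/2)[f(x₀) + 2f(x₁) + 2f(x₂) + ... + f(xₙ)]

x_0 = 1.7500, f(x_0) = 3.062500, coefficient = 1
x_1 = 1.9583, f(x_1) = 3.835069, coefficient = 2
x_2 = 2.1667, f(x_2) = 4.694444, coefficient = 2
x_3 = 2.3750, f(x_3) = 5.640625, coefficient = 2
x_4 = 2.5833, f(x_4) = 6.673611, coefficient = 2
x_5 = 2.7917, f(x_5) = 7.793403, coefficient = 2
x_6 = 3.0000, f(x_6) = 9.000000, coefficient = 2
x_7 = 3.2083, f(x_7) = 10.293403, coefficient = 2
x_8 = 3.4167, f(x_8) = 11.673611, coefficient = 2
x_9 = 3.6250, f(x_9) = 13.140625, coefficient = 2
x_10 = 3.8333, f(x_10) = 14.694444, coefficient = 2
x_11 = 4.0417, f(x_11) = 16.335069, coefficient = 2
x_12 = 4.2500, f(x_12) = 18.062500, coefficient = 1

I ≈ (0.208333/2) × 228.673611 = 23.820168
Exact value: 23.802083
Error: 0.018084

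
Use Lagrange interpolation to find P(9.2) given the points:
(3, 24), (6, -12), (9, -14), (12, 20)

Lagrange interpolation formula:
P(x) = Σ yᵢ × Lᵢ(x)
where Lᵢ(x) = Π_{j≠i} (x - xⱼ)/(xᵢ - xⱼ)

L_0(9.2) = (9.2 - 6)/(3 - 6) × (9.2 - 9)/(3 - 9) × (9.2 - 12)/(3 - 12) = 0.011062
L_1(9.2) = (9.2 - 3)/(6 - 3) × (9.2 - 9)/(6 - 9) × (9.2 - 12)/(6 - 12) = -0.064296
L_2(9.2) = (9.2 - 3)/(9 - 3) × (9.2 - 6)/(9 - 6) × (9.2 - 12)/(9 - 12) = 1.028741
L_3(9.2) = (9.2 - 3)/(12 - 3) × (9.2 - 6)/(12 - 6) × (9.2 - 9)/(12 - 9) = 0.024494

P(9.2) = 24×L_0(9.2) + (-12)×L_1(9.2) + (-14)×L_2(9.2) + 20×L_3(9.2)
P(9.2) = -12.875457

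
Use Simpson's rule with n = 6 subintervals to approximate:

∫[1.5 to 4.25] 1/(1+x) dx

f(x) = 1/(1+x)
a = 1.5, b = 4.25, n = 6
h = (b - a)/n = 0.458333

Simpson's rule: (h/3)[f(x₀) + 4f(x₁) + 2f(x₂) + ... + f(xₙ)]

x_0 = 1.5000, f(x_0) = 0.400000, coefficient = 1
x_1 = 1.9583, f(x_1) = 0.338028, coefficient = 4
x_2 = 2.4167, f(x_2) = 0.292683, coefficient = 2
x_3 = 2.8750, f(x_3) = 0.258065, coefficient = 4
x_4 = 3.3333, f(x_4) = 0.230769, coefficient = 2
x_5 = 3.7917, f(x_5) = 0.208696, coefficient = 4
x_6 = 4.2500, f(x_6) = 0.190476, coefficient = 1

I ≈ (0.458333/3) × 4.856534 = 0.741970
Exact value: 0.741937
Error: 0.000033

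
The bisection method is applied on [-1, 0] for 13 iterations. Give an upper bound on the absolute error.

Bisection error bound: |error| ≤ (b-a)/2^n
|error| ≤ (0 - (-1))/2^13 = 1/2^13
|error| ≤ 0.0001220703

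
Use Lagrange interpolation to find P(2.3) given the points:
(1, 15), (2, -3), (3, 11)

Lagrange interpolation formula:
P(x) = Σ yᵢ × Lᵢ(x)
where Lᵢ(x) = Π_{j≠i} (x - xⱼ)/(xᵢ - xⱼ)

L_0(2.3) = (2.3 - 2)/(1 - 2) × (2.3 - 3)/(1 - 3) = -0.105000
L_1(2.3) = (2.3 - 1)/(2 - 1) × (2.3 - 3)/(2 - 3) = 0.910000
L_2(2.3) = (2.3 - 1)/(3 - 1) × (2.3 - 2)/(3 - 2) = 0.195000

P(2.3) = 15×L_0(2.3) + (-3)×L_1(2.3) + 11×L_2(2.3)
P(2.3) = -2.160000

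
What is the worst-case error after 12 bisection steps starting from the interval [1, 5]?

Bisection error bound: |error| ≤ (b-a)/2^n
|error| ≤ (5 - 1)/2^12 = 4/2^12
|error| ≤ 0.0009765625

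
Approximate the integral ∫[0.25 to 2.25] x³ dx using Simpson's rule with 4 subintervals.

f(x) = x³
a = 0.25, b = 2.25, n = 4
h = (b - a)/n = 0.500000

Simpson's rule: (h/3)[f(x₀) + 4f(x₁) + 2f(x₂) + ... + f(xₙ)]

x_0 = 0.2500, f(x_0) = 0.015625, coefficient = 1
x_1 = 0.7500, f(x_1) = 0.421875, coefficient = 4
x_2 = 1.2500, f(x_2) = 1.953125, coefficient = 2
x_3 = 1.7500, f(x_3) = 5.359375, coefficient = 4
x_4 = 2.2500, f(x_4) = 11.390625, coefficient = 1

I ≈ (0.500000/3) × 38.437500 = 6.406250
Exact value: 6.406250
Error: 0.000000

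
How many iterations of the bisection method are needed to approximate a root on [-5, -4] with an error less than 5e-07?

We need (b-a)/2^n ≤ 5e-07
(-4 - (-5))/2^n ≤ 5e-07
1/2^n ≤ 5e-07
2^n ≥ 2000000
n ≥ log₂(2000000) = 20.93
n ≥ 21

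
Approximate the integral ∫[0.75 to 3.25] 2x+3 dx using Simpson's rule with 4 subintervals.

f(x) = 2x+3
a = 0.75, b = 3.25, n = 4
h = (b - a)/n = 0.625000

Simpson's rule: (h/3)[f(x₀) + 4f(x₁) + 2f(x₂) + ... + f(xₙ)]

x_0 = 0.7500, f(x_0) = 4.500000, coefficient = 1
x_1 = 1.3750, f(x_1) = 5.750000, coefficient = 4
x_2 = 2.0000, f(x_2) = 7.000000, coefficient = 2
x_3 = 2.6250, f(x_3) = 8.250000, coefficient = 4
x_4 = 3.2500, f(x_4) = 9.500000, coefficient = 1

I ≈ (0.625000/3) × 84.000000 = 17.500000
Exact value: 17.500000
Error: 0.000000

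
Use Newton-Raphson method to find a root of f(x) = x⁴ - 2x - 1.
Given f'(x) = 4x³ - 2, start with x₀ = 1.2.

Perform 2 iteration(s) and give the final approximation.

f(x) = x⁴ - 2x - 1
f'(x) = 4x³ - 2
x₀ = 1.2

Newton-Raphson formula: x_{n+1} = x_n - f(x_n)/f'(x_n)

Iteration 1:
  f(1.200000) = -1.326400
  f'(1.200000) = 4.912000
  x_1 = 1.200000 - (-1.326400)/4.912000 = 1.470033
Iteration 2:
  f(1.470033) = 0.729838
  f'(1.470033) = 10.706937
  x_2 = 1.470033 - 0.729838/10.706937 = 1.401868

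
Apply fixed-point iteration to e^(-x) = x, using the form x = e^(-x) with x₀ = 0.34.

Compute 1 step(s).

Equation: e^(-x) = x
Fixed-point form: x = e^(-x)
x₀ = 0.34

x_1 = g(0.340000) = 0.711770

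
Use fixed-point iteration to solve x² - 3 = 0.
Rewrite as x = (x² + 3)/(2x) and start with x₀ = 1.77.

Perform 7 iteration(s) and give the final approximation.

Equation: x² - 3 = 0
Fixed-point form: x = (x² + 3)/(2x)
x₀ = 1.77

x_1 = g(1.770000) = 1.732458
x_2 = g(1.732458) = 1.732051
x_3 = g(1.732051) = 1.732051
x_4 = g(1.732051) = 1.732051
x_5 = g(1.732051) = 1.732051
x_6 = g(1.732051) = 1.732051
x_7 = g(1.732051) = 1.732051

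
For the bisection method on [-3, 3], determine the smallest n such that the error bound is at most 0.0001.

We need (b-a)/2^n ≤ 0.0001
(3 - (-3))/2^n ≤ 0.0001
6/2^n ≤ 0.0001
2^n ≥ 60000
n ≥ log₂(60000) = 15.87
n ≥ 16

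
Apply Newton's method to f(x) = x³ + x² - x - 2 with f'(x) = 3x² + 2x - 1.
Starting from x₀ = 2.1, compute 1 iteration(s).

f(x) = x³ + x² - x - 2
f'(x) = 3x² + 2x - 1
x₀ = 2.1

Newton-Raphson formula: x_{n+1} = x_n - f(x_n)/f'(x_n)

Iteration 1:
  f(2.100000) = 9.571000
  f'(2.100000) = 16.430000
  x_1 = 2.100000 - 9.571000/16.430000 = 1.517468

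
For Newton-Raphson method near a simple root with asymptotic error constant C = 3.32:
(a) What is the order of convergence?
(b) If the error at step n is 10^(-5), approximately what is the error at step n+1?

(a) Newton-Raphson has quadratic (order 2) convergence near simple roots.
    This means |e_{n+1}| ≈ C|e_n|².

(b) With |e_n| = 10^(-5) and C = 3.32:
    |e_{n+1}| ≈ 3.32 × (10^(-5))² = 3.32 × 10^(-10)

(a) 2 (quadratic); (b) |e_{n+1}| ≈ 3.320e-10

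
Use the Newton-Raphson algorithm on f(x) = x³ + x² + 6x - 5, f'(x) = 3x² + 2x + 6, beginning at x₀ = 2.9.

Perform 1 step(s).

f(x) = x³ + x² + 6x - 5
f'(x) = 3x² + 2x + 6
x₀ = 2.9

Newton-Raphson formula: x_{n+1} = x_n - f(x_n)/f'(x_n)

Iteration 1:
  f(2.900000) = 45.199000
  f'(2.900000) = 37.030000
  x_1 = 2.900000 - 45.199000/37.030000 = 1.679395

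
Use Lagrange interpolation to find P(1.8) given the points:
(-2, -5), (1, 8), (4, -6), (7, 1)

Lagrange interpolation formula:
P(x) = Σ yᵢ × Lᵢ(x)
where Lᵢ(x) = Π_{j≠i} (x - xⱼ)/(xᵢ - xⱼ)

L_0(1.8) = (1.8 - 1)/(-2 - 1) × (1.8 - 4)/(-2 - 4) × (1.8 - 7)/(-2 - 7) = -0.056494
L_1(1.8) = (1.8 - (-2))/(1 - (-2)) × (1.8 - 4)/(1 - 4) × (1.8 - 7)/(1 - 7) = 0.805037
L_2(1.8) = (1.8 - (-2))/(4 - (-2)) × (1.8 - 1)/(4 - 1) × (1.8 - 7)/(4 - 7) = 0.292741
L_3(1.8) = (1.8 - (-2))/(7 - (-2)) × (1.8 - 1)/(7 - 1) × (1.8 - 4)/(7 - 4) = -0.041284

P(1.8) = (-5)×L_0(1.8) + 8×L_1(1.8) + (-6)×L_2(1.8) + 1×L_3(1.8)
P(1.8) = 4.925037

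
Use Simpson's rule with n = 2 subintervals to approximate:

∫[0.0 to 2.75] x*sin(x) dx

f(x) = x*sin(x)
a = 0.0, b = 2.75, n = 2
h = (b - a)/n = 1.375000

Simpson's rule: (h/3)[f(x₀) + 4f(x₁) + 2f(x₂) + ... + f(xₙ)]

x_0 = 0.0000, f(x_0) = 0.000000, coefficient = 1
x_1 = 1.3750, f(x_1) = 1.348728, coefficient = 4
x_2 = 2.7500, f(x_2) = 1.049568, coefficient = 1

I ≈ (1.375000/3) × 6.444480 = 2.953720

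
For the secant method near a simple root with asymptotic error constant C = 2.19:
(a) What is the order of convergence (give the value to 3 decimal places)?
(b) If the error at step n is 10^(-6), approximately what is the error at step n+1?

(a) Secant method has superlinear convergence with order φ = (1+√5)/2 ≈ 1.618.
    This means |e_{n+1}| ≈ C|e_n|^1.618.

(b) With |e_n| = 10^(-6) and C = 2.19:
    |e_{n+1}| ≈ 2.19 × (10^(-6))^1.618 = 2.19 × 10^(-9.71)

(a) ≈ 1.618 (golden ratio); (b) |e_{n+1}| ≈ 4.288e-10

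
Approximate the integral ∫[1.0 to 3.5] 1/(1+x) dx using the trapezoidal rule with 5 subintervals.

f(x) = 1/(1+x)
a = 1.0, b = 3.5, n = 5
h = (b - a)/n = 0.500000

Trapezoidal rule: (h/2)[f(x₀) + 2f(x₁) + 2f(x₂) + ... + f(xₙ)]

x_0 = 1.0000, f(x_0) = 0.500000, coefficient = 1
x_1 = 1.5000, f(x_1) = 0.400000, coefficient = 2
x_2 = 2.0000, f(x_2) = 0.333333, coefficient = 2
x_3 = 2.5000, f(x_3) = 0.285714, coefficient = 2
x_4 = 3.0000, f(x_4) = 0.250000, coefficient = 2
x_5 = 3.5000, f(x_5) = 0.222222, coefficient = 1

I ≈ (0.500000/2) × 3.260317 = 0.815079
Exact value: 0.810930
Error: 0.004149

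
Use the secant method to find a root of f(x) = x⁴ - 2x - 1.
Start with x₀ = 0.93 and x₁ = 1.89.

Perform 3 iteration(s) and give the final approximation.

f(x) = x⁴ - 2x - 1
x₀ = 0.93, x₁ = 1.89

Secant formula: x_{n+1} = x_n - f(x_n)(x_n - x_{n-1})/(f(x_n) - f(x_{n-1}))

Iteration 1:
  f(0.930000) = -2.111948
  f(1.890000) = 7.979898
  x_2 = 1.890000 - 7.979898×(1.890000 - 0.930000)/(7.979898 - (-2.111948))
       = 1.130902
Iteration 2:
  f(1.890000) = 7.979898
  f(1.130902) = -1.626119
  x_3 = 1.130902 - (-1.626119)×(1.130902 - 1.890000)/(-1.626119 - 7.979898)
       = 1.259403
Iteration 3:
  f(1.130902) = -1.626119
  f(1.259403) = -1.003106
  x_4 = 1.259403 - (-1.003106)×(1.259403 - 1.130902)/(-1.003106 - (-1.626119))
       = 1.466301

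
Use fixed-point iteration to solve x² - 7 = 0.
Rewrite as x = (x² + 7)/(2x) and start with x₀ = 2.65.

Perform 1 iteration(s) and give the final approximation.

Equation: x² - 7 = 0
Fixed-point form: x = (x² + 7)/(2x)
x₀ = 2.65

x_1 = g(2.650000) = 2.645755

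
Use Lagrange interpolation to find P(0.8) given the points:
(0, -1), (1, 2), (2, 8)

Lagrange interpolation formula:
P(x) = Σ yᵢ × Lᵢ(x)
where Lᵢ(x) = Π_{j≠i} (x - xⱼ)/(xᵢ - xⱼ)

L_0(0.8) = (0.8 - 1)/(0 - 1) × (0.8 - 2)/(0 - 2) = 0.120000
L_1(0.8) = (0.8 - 0)/(1 - 0) × (0.8 - 2)/(1 - 2) = 0.960000
L_2(0.8) = (0.8 - 0)/(2 - 0) × (0.8 - 1)/(2 - 1) = -0.080000

P(0.8) = (-1)×L_0(0.8) + 2×L_1(0.8) + 8×L_2(0.8)
P(0.8) = 1.160000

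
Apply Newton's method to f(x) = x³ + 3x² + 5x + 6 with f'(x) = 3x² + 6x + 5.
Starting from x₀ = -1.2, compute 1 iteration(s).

f(x) = x³ + 3x² + 5x + 6
f'(x) = 3x² + 6x + 5
x₀ = -1.2

Newton-Raphson formula: x_{n+1} = x_n - f(x_n)/f'(x_n)

Iteration 1:
  f(-1.200000) = 2.592000
  f'(-1.200000) = 2.120000
  x_1 = -1.200000 - 2.592000/2.120000 = -2.422642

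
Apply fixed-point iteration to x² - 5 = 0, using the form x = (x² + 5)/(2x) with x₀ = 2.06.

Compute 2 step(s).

Equation: x² - 5 = 0
Fixed-point form: x = (x² + 5)/(2x)
x₀ = 2.06

x_1 = g(2.060000) = 2.243592
x_2 = g(2.243592) = 2.236081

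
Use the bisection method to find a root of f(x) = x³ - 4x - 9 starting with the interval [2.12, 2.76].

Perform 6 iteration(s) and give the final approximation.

f(x) = x³ - 4x - 9
Initial interval: [2.12, 2.76]

Iteration 1:
  c_1 = (2.120000 + 2.760000)/2 = 2.440000
  f(c_1) = f(2.440000) = -4.233216
  f(a) × f(c) ≥ 0, new interval: [2.440000, 2.760000]
Iteration 2:
  c_2 = (2.440000 + 2.760000)/2 = 2.600000
  f(c_2) = f(2.600000) = -1.824000
  f(a) × f(c) ≥ 0, new interval: [2.600000, 2.760000]
Iteration 3:
  c_3 = (2.600000 + 2.760000)/2 = 2.680000
  f(c_3) = f(2.680000) = -0.471168
  f(a) × f(c) ≥ 0, new interval: [2.680000, 2.760000]
Iteration 4:
  c_4 = (2.680000 + 2.760000)/2 = 2.720000
  f(c_4) = f(2.720000) = 0.243648
  f(a) × f(c) < 0, new interval: [2.680000, 2.720000]
Iteration 5:
  c_5 = (2.680000 + 2.720000)/2 = 2.700000
  f(c_5) = f(2.700000) = -0.117000
  f(a) × f(c) ≥ 0, new interval: [2.700000, 2.720000]
Iteration 6:
  c_6 = (2.700000 + 2.720000)/2 = 2.710000
  f(c_6) = f(2.710000) = 0.062511
  f(a) × f(c) < 0, new interval: [2.700000, 2.710000]

After 6 iteration(s), the approximation is c_6 = 2.710000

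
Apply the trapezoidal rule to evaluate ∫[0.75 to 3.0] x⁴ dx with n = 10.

f(x) = x⁴
a = 0.75, b = 3.0, n = 10
h = (b - a)/n = 0.225000

Trapezoidal rule: (h/2)[f(x₀) + 2f(x₁) + 2f(x₂) + ... + f(xₙ)]

x_0 = 0.7500, f(x_0) = 0.316406, coefficient = 1
x_1 = 0.9750, f(x_1) = 0.903688, coefficient = 2
x_2 = 1.2000, f(x_2) = 2.073600, coefficient = 2
x_3 = 1.4250, f(x_3) = 4.123438, coefficient = 2
x_4 = 1.6500, f(x_4) = 7.412006, coefficient = 2
x_5 = 1.8750, f(x_5) = 12.359619, coefficient = 2
x_6 = 2.1000, f(x_6) = 19.448100, coefficient = 2
x_7 = 2.3250, f(x_7) = 29.220782, coefficient = 2
x_8 = 2.5500, f(x_8) = 42.282506, coefficient = 2
x_9 = 2.7750, f(x_9) = 59.299625, coefficient = 2
x_10 = 3.0000, f(x_10) = 81.000000, coefficient = 1

I ≈ (0.225000/2) × 435.563135 = 49.000853
Exact value: 48.552539
Error: 0.448314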